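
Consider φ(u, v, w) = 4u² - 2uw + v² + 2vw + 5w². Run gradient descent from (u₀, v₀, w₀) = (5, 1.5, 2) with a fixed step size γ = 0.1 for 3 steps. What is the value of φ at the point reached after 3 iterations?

0.180736

∇φ = (8u - 2w, 2v + 2w, -2u + 2v + 10w)
Step 1: at (5, 1.5, 2), ∇φ = (36, 7, 13) → (5, 1.5, 2) − 0.1·(36, 7, 13) = (1.4, 0.8, 0.7)
Step 2: at (1.4, 0.8, 0.7), ∇φ = (9.8, 3, 5.8) → (1.4, 0.8, 0.7) − 0.1·(9.8, 3, 5.8) = (0.42, 0.5, 0.12)
Step 3: at (0.42, 0.5, 0.12), ∇φ = (3.12, 1.24, 1.36) → (0.42, 0.5, 0.12) − 0.1·(3.12, 1.24, 1.36) = (0.108, 0.376, -0.016)
φ(0.108, 0.376, -0.016) = 0.180736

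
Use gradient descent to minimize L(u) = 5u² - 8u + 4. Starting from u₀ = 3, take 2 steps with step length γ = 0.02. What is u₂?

L′(u) = 10u - 8
u₁ = 3 − 0.02·22 = 2.56
u₂ = 2.56 − 0.02·17.6 = 2.208

2.208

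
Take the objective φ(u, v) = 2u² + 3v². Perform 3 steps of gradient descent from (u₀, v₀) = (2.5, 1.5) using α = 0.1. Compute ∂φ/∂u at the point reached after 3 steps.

∇φ = (4u, 6v)
Step 1: at (2.5, 1.5), ∇φ = (10, 9) → (2.5, 1.5) − 0.1·(10, 9) = (1.5, 0.6)
Step 2: at (1.5, 0.6), ∇φ = (6, 3.6) → (1.5, 0.6) − 0.1·(6, 3.6) = (0.9, 0.24)
Step 3: at (0.9, 0.24), ∇φ = (3.6, 1.44) → (0.9, 0.24) − 0.1·(3.6, 1.44) = (0.54, 0.096)
∂φ/∂u at (0.54, 0.096) = 2.16

2.16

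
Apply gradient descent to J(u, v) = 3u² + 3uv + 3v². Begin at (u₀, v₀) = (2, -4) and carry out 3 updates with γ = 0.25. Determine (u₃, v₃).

∇J = (6u + 3v, 3u + 6v)
Step 1: at (2, -4), ∇J = (0, -18) → (2, -4) − 0.25·(0, -18) = (2, 0.5)
Step 2: at (2, 0.5), ∇J = (13.5, 9) → (2, 0.5) − 0.25·(13.5, 9) = (-1.375, -1.75)
Step 3: at (-1.375, -1.75), ∇J = (-13.5, -14.625) → (-1.375, -1.75) − 0.25·(-13.5, -14.625) = (2, 1.90625)

(2, 1.90625)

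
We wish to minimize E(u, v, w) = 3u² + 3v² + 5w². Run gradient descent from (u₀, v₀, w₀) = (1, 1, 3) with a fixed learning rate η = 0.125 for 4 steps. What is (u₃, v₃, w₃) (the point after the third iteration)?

(0.015625, 0.015625, -0.046875)

∇E = (6u, 6v, 10w)
(u₁, v₁, w₁) = (1, 1, 3) − 0.125·(6, 6, 30) = (0.25, 0.25, -0.75)
(u₂, v₂, w₂) = (0.25, 0.25, -0.75) − 0.125·(1.5, 1.5, -7.5) = (0.0625, 0.0625, 0.1875)
(u₃, v₃, w₃) = (0.0625, 0.0625, 0.1875) − 0.125·(0.375, 0.375, 1.875) = (0.015625, 0.015625, -0.046875)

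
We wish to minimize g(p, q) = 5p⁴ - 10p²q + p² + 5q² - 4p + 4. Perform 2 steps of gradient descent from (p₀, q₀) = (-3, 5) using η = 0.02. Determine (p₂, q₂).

∇g = (20p³ - 20pq + 2p - 4, -10p² + 10q)
(p₁, q₁) = (-3, 5) − 0.02·(-250, -40) = (2, 5.8)
(p₂, q₂) = (2, 5.8) − 0.02·(-72, 18) = (3.44, 5.44)

(3.44, 5.44)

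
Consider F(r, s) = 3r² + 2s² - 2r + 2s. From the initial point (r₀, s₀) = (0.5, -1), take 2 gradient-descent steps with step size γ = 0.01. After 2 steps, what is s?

-0.9608

∇F = (6r - 2, 4s + 2)
Step 1: at (0.5, -1), ∇F = (1, -2) → (0.5, -1) − 0.01·(1, -2) = (0.49, -0.98)
Step 2: at (0.49, -0.98), ∇F = (0.94, -1.92) → (0.49, -0.98) − 0.01·(0.94, -1.92) = (0.4806, -0.9608)
s = -0.9608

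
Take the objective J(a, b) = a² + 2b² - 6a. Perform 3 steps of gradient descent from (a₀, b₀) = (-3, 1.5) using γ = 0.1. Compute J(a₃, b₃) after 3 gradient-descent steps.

0.647136

∇J = (2a - 6, 4b)
Step 1: at (-3, 1.5), ∇J = (-12, 6) → (-3, 1.5) − 0.1·(-12, 6) = (-1.8, 0.9)
Step 2: at (-1.8, 0.9), ∇J = (-9.6, 3.6) → (-1.8, 0.9) − 0.1·(-9.6, 3.6) = (-0.84, 0.54)
Step 3: at (-0.84, 0.54), ∇J = (-7.68, 2.16) → (-0.84, 0.54) − 0.1·(-7.68, 2.16) = (-0.072, 0.324)
J(-0.072, 0.324) = 0.647136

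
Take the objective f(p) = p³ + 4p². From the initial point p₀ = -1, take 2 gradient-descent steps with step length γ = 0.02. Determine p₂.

f′(p) = 3p² + 8p
p₁ = -1 − 0.02·(-5) = -0.9
p₂ = -0.9 − 0.02·(-4.77) = -0.8046

-0.8046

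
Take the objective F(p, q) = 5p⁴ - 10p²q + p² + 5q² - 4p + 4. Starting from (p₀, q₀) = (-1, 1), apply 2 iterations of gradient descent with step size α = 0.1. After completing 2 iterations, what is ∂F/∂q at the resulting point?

-1.90464

∇F = (20p³ - 20pq + 2p - 4, -10p² + 10q)
(p₁, q₁) = (-1, 1) − 0.1·(-6, 0) = (-0.4, 1)
(p₂, q₂) = (-0.4, 1) − 0.1·(1.92, 8.4) = (-0.592, 0.16)
∂F/∂q at (-0.592, 0.16) = -1.90464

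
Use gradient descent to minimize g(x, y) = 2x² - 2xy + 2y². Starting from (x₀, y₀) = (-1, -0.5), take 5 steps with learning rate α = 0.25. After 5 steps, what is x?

-0.015625

∇g = (4x - 2y, -2x + 4y)
Step 1: at (-1, -0.5), ∇g = (-3, 0) → (-1, -0.5) − 0.25·(-3, 0) = (-0.25, -0.5)
Step 2: at (-0.25, -0.5), ∇g = (0, -1.5) → (-0.25, -0.5) − 0.25·(0, -1.5) = (-0.25, -0.125)
Step 3: at (-0.25, -0.125), ∇g = (-0.75, 0) → (-0.25, -0.125) − 0.25·(-0.75, 0) = (-0.0625, -0.125)
Step 4: at (-0.0625, -0.125), ∇g = (0, -0.375) → (-0.0625, -0.125) − 0.25·(0, -0.375) = (-0.0625, -0.03125)
Step 5: at (-0.0625, -0.03125), ∇g = (-0.1875, 0) → (-0.0625, -0.03125) − 0.25·(-0.1875, 0) = (-0.015625, -0.03125)
x = -0.015625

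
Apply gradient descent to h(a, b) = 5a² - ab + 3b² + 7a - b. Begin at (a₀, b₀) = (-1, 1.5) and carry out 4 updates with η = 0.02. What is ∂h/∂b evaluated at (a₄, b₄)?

5.19901776

∇h = (10a - b + 7, -a + 6b - 1)
(a₁, b₁) = (-1, 1.5) − 0.02·(-4.5, 9) = (-0.91, 1.32)
(a₂, b₂) = (-0.91, 1.32) − 0.02·(-3.42, 7.83) = (-0.8416, 1.1634)
(a₃, b₃) = (-0.8416, 1.1634) − 0.02·(-2.5794, 6.822) = (-0.790012, 1.02696)
(a₄, b₄) = (-0.790012, 1.02696) − 0.02·(-1.92708, 5.951772) = (-0.7514704, 0.90792456)
∂h/∂b at (-0.7514704, 0.90792456) = 5.19901776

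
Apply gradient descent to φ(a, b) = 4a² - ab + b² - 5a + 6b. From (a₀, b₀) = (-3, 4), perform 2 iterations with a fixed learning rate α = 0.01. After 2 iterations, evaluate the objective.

78.4000916

∇φ = (8a - b - 5, -a + 2b + 6)
(a₁, b₁) = (-3, 4) − 0.01·(-33, 17) = (-2.67, 3.83)
(a₂, b₂) = (-2.67, 3.83) − 0.01·(-30.19, 16.33) = (-2.3681, 3.6667)
φ(-2.3681, 3.6667) = 78.4000916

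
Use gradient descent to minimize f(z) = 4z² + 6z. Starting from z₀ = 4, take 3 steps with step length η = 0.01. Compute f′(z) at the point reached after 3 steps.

29.590144

f′(z) = 8z + 6
Step 1: f′(4) = 38; z₁ = 4 − 0.01·38 = 3.62
Step 2: f′(3.62) = 34.96; z₂ = 3.62 − 0.01·34.96 = 3.2704
Step 3: f′(3.2704) = 32.1632; z₃ = 3.2704 − 0.01·32.1632 = 2.948768
f′(z) at (2.948768) = 29.590144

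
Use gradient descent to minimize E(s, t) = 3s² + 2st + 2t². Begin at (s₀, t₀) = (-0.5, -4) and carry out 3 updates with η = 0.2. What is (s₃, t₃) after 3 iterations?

(0.34, -0.12)

∇E = (6s + 2t, 2s + 4t)
(s₁, t₁) = (-0.5, -4) − 0.2·(-11, -17) = (1.7, -0.6)
(s₂, t₂) = (1.7, -0.6) − 0.2·(9, 1) = (-0.1, -0.8)
(s₃, t₃) = (-0.1, -0.8) − 0.2·(-2.2, -3.4) = (0.34, -0.12)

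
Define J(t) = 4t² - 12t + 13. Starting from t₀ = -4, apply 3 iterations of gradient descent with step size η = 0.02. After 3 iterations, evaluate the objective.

J′(t) = 8t - 12
Step 1: J′(-4) = -44; t₁ = -4 − 0.02·(-44) = -3.12
Step 2: J′(-3.12) = -36.96; t₂ = -3.12 − 0.02·(-36.96) = -2.3808
Step 3: J′(-2.3808) = -31.0464; t₃ = -2.3808 − 0.02·(-31.0464) = -1.759872
J(-1.759872) = 46.507061825536

46.507061825536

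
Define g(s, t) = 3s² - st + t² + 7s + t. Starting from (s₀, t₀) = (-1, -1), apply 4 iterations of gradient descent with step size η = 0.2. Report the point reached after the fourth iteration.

∇g = (6s - t + 7, -s + 2t + 1)
(s₁, t₁) = (-1, -1) − 0.2·(2, 0) = (-1.4, -1)
(s₂, t₂) = (-1.4, -1) − 0.2·(-0.4, 0.4) = (-1.32, -1.08)
(s₃, t₃) = (-1.32, -1.08) − 0.2·(0.16, 0.16) = (-1.352, -1.112)
(s₄, t₄) = (-1.352, -1.112) − 0.2·(0, 0.128) = (-1.352, -1.1376)

(-1.352, -1.1376)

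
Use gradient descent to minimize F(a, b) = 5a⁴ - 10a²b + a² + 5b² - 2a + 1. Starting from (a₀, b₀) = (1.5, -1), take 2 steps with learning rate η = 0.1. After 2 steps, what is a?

1120.31075

∇F = (20a³ - 20ab + 2a - 2, -10a² + 10b)
(a₁, b₁) = (1.5, -1) − 0.1·(98.5, -32.5) = (-8.35, 2.25)
(a₂, b₂) = (-8.35, 2.25) − 0.1·(-11286.6075, -674.725) = (1120.31075, 69.7225)
a = 1120.31075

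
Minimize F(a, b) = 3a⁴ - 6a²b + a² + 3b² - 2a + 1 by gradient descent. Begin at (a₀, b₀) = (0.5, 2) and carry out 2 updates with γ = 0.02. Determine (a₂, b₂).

(0.96104392, 1.639148)

∇F = (12a³ - 12ab + 2a - 2, -6a² + 6b)
Step 1: at (0.5, 2), ∇F = (-11.5, 10.5) → (0.5, 2) − 0.02·(-11.5, 10.5) = (0.73, 1.79)
Step 2: at (0.73, 1.79), ∇F = (-11.552196, 7.5426) → (0.73, 1.79) − 0.02·(-11.552196, 7.5426) = (0.96104392, 1.639148)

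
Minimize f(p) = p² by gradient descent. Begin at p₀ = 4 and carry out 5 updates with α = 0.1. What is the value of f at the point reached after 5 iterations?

1.7179869184

f′(p) = 2p
p₁ = 4 − 0.1·8 = 3.2
p₂ = 3.2 − 0.1·6.4 = 2.56
p₃ = 2.56 − 0.1·5.12 = 2.048
p₄ = 2.048 − 0.1·4.096 = 1.6384
p₅ = 1.6384 − 0.1·3.2768 = 1.31072
f(1.31072) = 1.7179869184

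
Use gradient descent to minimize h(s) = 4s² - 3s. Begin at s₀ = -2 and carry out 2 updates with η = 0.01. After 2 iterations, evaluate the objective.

15.60111616

h′(s) = 8s - 3
s₁ = -2 − 0.01·(-19) = -1.81
s₂ = -1.81 − 0.01·(-17.48) = -1.6352
h(-1.6352) = 15.60111616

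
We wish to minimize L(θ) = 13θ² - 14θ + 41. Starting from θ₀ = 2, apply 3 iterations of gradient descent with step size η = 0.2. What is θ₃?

L′(θ) = 26θ - 14
θ₁ = 2 − 0.2·38 = -5.6
θ₂ = -5.6 − 0.2·(-159.6) = 26.32
θ₃ = 26.32 − 0.2·670.32 = -107.744

-107.744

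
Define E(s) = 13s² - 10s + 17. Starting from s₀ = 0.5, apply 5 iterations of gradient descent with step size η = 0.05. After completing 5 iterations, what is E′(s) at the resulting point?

-0.00729

E′(s) = 26s - 10
Step 1: E′(0.5) = 3; s₁ = 0.5 − 0.05·3 = 0.35
Step 2: E′(0.35) = -0.9; s₂ = 0.35 − 0.05·(-0.9) = 0.395
Step 3: E′(0.395) = 0.27; s₃ = 0.395 − 0.05·0.27 = 0.3815
Step 4: E′(0.3815) = -0.081; s₄ = 0.3815 − 0.05·(-0.081) = 0.38555
Step 5: E′(0.38555) = 0.0243; s₅ = 0.38555 − 0.05·0.0243 = 0.384335
E′(s) at (0.384335) = -0.00729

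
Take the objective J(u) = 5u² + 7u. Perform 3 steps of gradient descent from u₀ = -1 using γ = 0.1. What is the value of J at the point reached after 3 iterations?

J′(u) = 10u + 7
u₁ = -1 − 0.1·(-3) = -0.7
u₂ = -0.7 − 0.1·0 = -0.7
u₃ = -0.7 − 0.1·0 = -0.7
J(-0.7) = -2.45

-2.45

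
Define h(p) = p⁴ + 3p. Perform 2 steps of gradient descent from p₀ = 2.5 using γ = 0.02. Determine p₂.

0.99518728

h′(p) = 4p³ + 3
p₁ = 2.5 − 0.02·65.5 = 1.19
p₂ = 1.19 − 0.02·9.740636 = 0.99518728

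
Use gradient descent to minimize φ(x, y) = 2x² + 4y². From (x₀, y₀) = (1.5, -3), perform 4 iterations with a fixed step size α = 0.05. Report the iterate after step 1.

∇φ = (4x, 8y)
(x₁, y₁) = (1.5, -3) − 0.05·(6, -24) = (1.2, -1.8)

(1.2, -1.8)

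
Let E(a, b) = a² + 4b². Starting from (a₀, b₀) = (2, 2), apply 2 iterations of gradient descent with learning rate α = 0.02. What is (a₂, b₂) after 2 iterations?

(1.8432, 1.4112)

∇E = (2a, 8b)
Step 1: at (2, 2), ∇E = (4, 16) → (2, 2) − 0.02·(4, 16) = (1.92, 1.68)
Step 2: at (1.92, 1.68), ∇E = (3.84, 13.44) → (1.92, 1.68) − 0.02·(3.84, 13.44) = (1.8432, 1.4112)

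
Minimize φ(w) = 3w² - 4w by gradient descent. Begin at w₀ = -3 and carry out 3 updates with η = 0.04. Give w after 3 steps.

-0.942912

φ′(w) = 6w - 4
Step 1: φ′(-3) = -22; w₁ = -3 − 0.04·(-22) = -2.12
Step 2: φ′(-2.12) = -16.72; w₂ = -2.12 − 0.04·(-16.72) = -1.4512
Step 3: φ′(-1.4512) = -12.7072; w₃ = -1.4512 − 0.04·(-12.7072) = -0.942912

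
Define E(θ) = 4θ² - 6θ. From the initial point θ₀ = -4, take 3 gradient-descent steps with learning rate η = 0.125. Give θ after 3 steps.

0.75

E′(θ) = 8θ - 6
θ₁ = -4 − 0.125·(-38) = 0.75
θ₂ = 0.75 − 0.125·0 = 0.75
θ₃ = 0.75 − 0.125·0 = 0.75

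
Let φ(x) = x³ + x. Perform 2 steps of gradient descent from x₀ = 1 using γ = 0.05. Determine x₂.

0.654

φ′(x) = 3x² + 1
x₁ = 1 − 0.05·4 = 0.8
x₂ = 0.8 − 0.05·2.92 = 0.654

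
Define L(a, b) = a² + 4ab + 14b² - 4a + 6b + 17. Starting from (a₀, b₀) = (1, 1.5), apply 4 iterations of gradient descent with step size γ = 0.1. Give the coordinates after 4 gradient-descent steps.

∇L = (2a + 4b - 4, 4a + 28b + 6)
Step 1: at (1, 1.5), ∇L = (4, 52) → (1, 1.5) − 0.1·(4, 52) = (0.6, -3.7)
Step 2: at (0.6, -3.7), ∇L = (-17.6, -95.2) → (0.6, -3.7) − 0.1·(-17.6, -95.2) = (2.36, 5.82)
Step 3: at (2.36, 5.82), ∇L = (24, 178.4) → (2.36, 5.82) − 0.1·(24, 178.4) = (-0.04, -12.02)
Step 4: at (-0.04, -12.02), ∇L = (-52.16, -330.72) → (-0.04, -12.02) − 0.1·(-52.16, -330.72) = (5.176, 21.052)

(5.176, 21.052)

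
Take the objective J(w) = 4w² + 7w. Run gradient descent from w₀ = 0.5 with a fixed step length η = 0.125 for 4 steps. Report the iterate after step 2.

-0.875

J′(w) = 8w + 7
Step 1: J′(0.5) = 11; w₁ = 0.5 − 0.125·11 = -0.875
Step 2: J′(-0.875) = 0; w₂ = -0.875 − 0.125·0 = -0.875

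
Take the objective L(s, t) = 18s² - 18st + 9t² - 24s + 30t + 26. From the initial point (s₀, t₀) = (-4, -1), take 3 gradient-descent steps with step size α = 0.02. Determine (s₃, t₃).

(-0.697216, -2.587456)

∇L = (36s - 18t - 24, -18s + 18t + 30)
Step 1: at (-4, -1), ∇L = (-150, 84) → (-4, -1) − 0.02·(-150, 84) = (-1, -2.68)
Step 2: at (-1, -2.68), ∇L = (-11.76, -0.24) → (-1, -2.68) − 0.02·(-11.76, -0.24) = (-0.7648, -2.6752)
Step 3: at (-0.7648, -2.6752), ∇L = (-3.3792, -4.3872) → (-0.7648, -2.6752) − 0.02·(-3.3792, -4.3872) = (-0.697216, -2.587456)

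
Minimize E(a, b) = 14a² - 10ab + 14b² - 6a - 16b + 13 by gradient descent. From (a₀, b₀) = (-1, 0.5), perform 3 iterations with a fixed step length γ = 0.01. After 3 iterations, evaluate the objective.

10.50299948624

∇E = (28a - 10b - 6, -10a + 28b - 16)
Step 1: at (-1, 0.5), ∇E = (-39, 8) → (-1, 0.5) − 0.01·(-39, 8) = (-0.61, 0.42)
Step 2: at (-0.61, 0.42), ∇E = (-27.28, 1.86) → (-0.61, 0.42) − 0.01·(-27.28, 1.86) = (-0.3372, 0.4014)
Step 3: at (-0.3372, 0.4014), ∇E = (-19.4556, -1.3888) → (-0.3372, 0.4014) − 0.01·(-19.4556, -1.3888) = (-0.142644, 0.415288)
E(-0.142644, 0.415288) = 10.50299948624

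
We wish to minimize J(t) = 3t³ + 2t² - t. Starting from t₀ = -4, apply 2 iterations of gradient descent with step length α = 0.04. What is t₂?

-37.267904

J′(t) = 9t² + 4t - 1
Step 1: J′(-4) = 127; t₁ = -4 − 0.04·127 = -9.08
Step 2: J′(-9.08) = 704.6976; t₂ = -9.08 − 0.04·704.6976 = -37.267904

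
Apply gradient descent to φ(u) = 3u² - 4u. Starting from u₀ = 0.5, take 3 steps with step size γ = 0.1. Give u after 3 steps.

0.656

φ′(u) = 6u - 4
u₁ = 0.5 − 0.1·(-1) = 0.6
u₂ = 0.6 − 0.1·(-0.4) = 0.64
u₃ = 0.64 − 0.1·(-0.16) = 0.656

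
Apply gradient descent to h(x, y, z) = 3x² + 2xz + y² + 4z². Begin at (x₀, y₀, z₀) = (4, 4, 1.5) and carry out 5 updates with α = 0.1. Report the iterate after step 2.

(0.62, 2.56, -0.36)

∇h = (6x + 2z, 2y, 2x + 8z)
Step 1: at (4, 4, 1.5), ∇h = (27, 8, 20) → (4, 4, 1.5) − 0.1·(27, 8, 20) = (1.3, 3.2, -0.5)
Step 2: at (1.3, 3.2, -0.5), ∇h = (6.8, 6.4, -1.4) → (1.3, 3.2, -0.5) − 0.1·(6.8, 6.4, -1.4) = (0.62, 2.56, -0.36)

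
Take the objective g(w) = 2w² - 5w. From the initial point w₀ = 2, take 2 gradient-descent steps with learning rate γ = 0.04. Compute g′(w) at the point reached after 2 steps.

g′(w) = 4w - 5
Step 1: g′(2) = 3; w₁ = 2 − 0.04·3 = 1.88
Step 2: g′(1.88) = 2.52; w₂ = 1.88 − 0.04·2.52 = 1.7792
g′(w) at (1.7792) = 2.1168

2.1168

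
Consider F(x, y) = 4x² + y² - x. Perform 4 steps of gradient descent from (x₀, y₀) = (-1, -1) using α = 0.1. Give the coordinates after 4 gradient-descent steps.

(0.1232, -0.4096)

∇F = (8x - 1, 2y)
(x₁, y₁) = (-1, -1) − 0.1·(-9, -2) = (-0.1, -0.8)
(x₂, y₂) = (-0.1, -0.8) − 0.1·(-1.8, -1.6) = (0.08, -0.64)
(x₃, y₃) = (0.08, -0.64) − 0.1·(-0.36, -1.28) = (0.116, -0.512)
(x₄, y₄) = (0.116, -0.512) − 0.1·(-0.072, -1.024) = (0.1232, -0.4096)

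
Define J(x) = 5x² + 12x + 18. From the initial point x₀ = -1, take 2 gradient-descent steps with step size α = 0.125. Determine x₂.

-1.1875

J′(x) = 10x + 12
Step 1: J′(-1) = 2; x₁ = -1 − 0.125·2 = -1.25
Step 2: J′(-1.25) = -0.5; x₂ = -1.25 − 0.125·(-0.5) = -1.1875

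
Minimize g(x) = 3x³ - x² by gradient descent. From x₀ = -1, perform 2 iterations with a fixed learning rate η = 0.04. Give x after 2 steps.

g′(x) = 9x² - 2x
Step 1: g′(-1) = 11; x₁ = -1 − 0.04·11 = -1.44
Step 2: g′(-1.44) = 21.5424; x₂ = -1.44 − 0.04·21.5424 = -2.301696

-2.301696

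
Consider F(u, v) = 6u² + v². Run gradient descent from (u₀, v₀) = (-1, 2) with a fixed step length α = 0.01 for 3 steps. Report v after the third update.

∇F = (12u, 2v)
Step 1: at (-1, 2), ∇F = (-12, 4) → (-1, 2) − 0.01·(-12, 4) = (-0.88, 1.96)
Step 2: at (-0.88, 1.96), ∇F = (-10.56, 3.92) → (-0.88, 1.96) − 0.01·(-10.56, 3.92) = (-0.7744, 1.9208)
Step 3: at (-0.7744, 1.9208), ∇F = (-9.2928, 3.8416) → (-0.7744, 1.9208) − 0.01·(-9.2928, 3.8416) = (-0.681472, 1.882384)
v = 1.882384

1.882384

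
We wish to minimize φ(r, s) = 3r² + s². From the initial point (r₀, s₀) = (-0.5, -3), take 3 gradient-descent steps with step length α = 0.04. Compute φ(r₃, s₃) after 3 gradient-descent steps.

∇φ = (6r, 2s)
(r₁, s₁) = (-0.5, -3) − 0.04·(-3, -6) = (-0.38, -2.76)
(r₂, s₂) = (-0.38, -2.76) − 0.04·(-2.28, -5.52) = (-0.2888, -2.5392)
(r₃, s₃) = (-0.2888, -2.5392) − 0.04·(-1.7328, -5.0784) = (-0.219488, -2.336064)
φ(-0.219488, -2.336064) = 5.601719958528

5.601719958528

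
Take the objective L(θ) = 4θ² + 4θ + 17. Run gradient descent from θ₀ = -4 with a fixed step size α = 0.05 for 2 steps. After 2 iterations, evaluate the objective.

L′(θ) = 8θ + 4
Step 1: L′(-4) = -28; θ₁ = -4 − 0.05·(-28) = -2.6
Step 2: L′(-2.6) = -16.8; θ₂ = -2.6 − 0.05·(-16.8) = -1.76
L(-1.76) = 22.3504

22.3504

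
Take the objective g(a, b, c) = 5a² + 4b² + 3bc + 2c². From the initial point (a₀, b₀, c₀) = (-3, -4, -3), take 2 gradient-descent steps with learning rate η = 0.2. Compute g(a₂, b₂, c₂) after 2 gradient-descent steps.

∇g = (10a, 8b + 3c, 3b + 4c)
Step 1: at (-3, -4, -3), ∇g = (-30, -41, -24) → (-3, -4, -3) − 0.2·(-30, -41, -24) = (3, 4.2, 1.8)
Step 2: at (3, 4.2, 1.8), ∇g = (30, 39, 19.8) → (3, 4.2, 1.8) − 0.2·(30, 39, 19.8) = (-3, -3.6, -2.16)
g(-3, -3.6, -2.16) = 129.4992

129.4992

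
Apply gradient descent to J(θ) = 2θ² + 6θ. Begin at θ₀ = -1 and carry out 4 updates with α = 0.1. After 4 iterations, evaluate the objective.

-4.49160192

J′(θ) = 4θ + 6
Step 1: J′(-1) = 2; θ₁ = -1 − 0.1·2 = -1.2
Step 2: J′(-1.2) = 1.2; θ₂ = -1.2 − 0.1·1.2 = -1.32
Step 3: J′(-1.32) = 0.72; θ₃ = -1.32 − 0.1·0.72 = -1.392
Step 4: J′(-1.392) = 0.432; θ₄ = -1.392 − 0.1·0.432 = -1.4352
J(-1.4352) = -4.49160192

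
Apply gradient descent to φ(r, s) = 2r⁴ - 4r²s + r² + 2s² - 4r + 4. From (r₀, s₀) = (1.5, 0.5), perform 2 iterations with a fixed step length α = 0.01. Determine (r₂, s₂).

(1.19752, 0.6148)

∇φ = (8r³ - 8rs + 2r - 4, -4r² + 4s)
(r₁, s₁) = (1.5, 0.5) − 0.01·(20, -7) = (1.3, 0.57)
(r₂, s₂) = (1.3, 0.57) − 0.01·(10.248, -4.48) = (1.19752, 0.6148)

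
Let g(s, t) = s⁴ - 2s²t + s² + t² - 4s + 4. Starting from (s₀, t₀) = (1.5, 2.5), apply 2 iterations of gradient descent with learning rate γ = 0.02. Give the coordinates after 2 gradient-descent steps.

(1.57885, 2.4865)

∇g = (4s³ - 4st + 2s - 4, -2s² + 2t)
Step 1: at (1.5, 2.5), ∇g = (-2.5, 0.5) → (1.5, 2.5) − 0.02·(-2.5, 0.5) = (1.55, 2.49)
Step 2: at (1.55, 2.49), ∇g = (-1.4425, 0.175) → (1.55, 2.49) − 0.02·(-1.4425, 0.175) = (1.57885, 2.4865)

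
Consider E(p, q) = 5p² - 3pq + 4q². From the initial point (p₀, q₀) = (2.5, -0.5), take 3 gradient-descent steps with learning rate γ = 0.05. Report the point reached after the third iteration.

∇E = (10p - 3q, -3p + 8q)
Step 1: at (2.5, -0.5), ∇E = (26.5, -11.5) → (2.5, -0.5) − 0.05·(26.5, -11.5) = (1.175, 0.075)
Step 2: at (1.175, 0.075), ∇E = (11.525, -2.925) → (1.175, 0.075) − 0.05·(11.525, -2.925) = (0.59875, 0.22125)
Step 3: at (0.59875, 0.22125), ∇E = (5.32375, -0.02625) → (0.59875, 0.22125) − 0.05·(5.32375, -0.02625) = (0.3325625, 0.2225625)

(0.3325625, 0.2225625)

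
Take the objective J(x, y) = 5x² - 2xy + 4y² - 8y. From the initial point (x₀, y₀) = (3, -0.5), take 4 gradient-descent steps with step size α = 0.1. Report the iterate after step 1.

∇J = (10x - 2y, -2x + 8y - 8)
(x₁, y₁) = (3, -0.5) − 0.1·(31, -18) = (-0.1, 1.3)

(-0.1, 1.3)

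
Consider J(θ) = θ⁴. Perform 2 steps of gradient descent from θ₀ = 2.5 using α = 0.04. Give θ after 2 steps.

0

J′(θ) = 4θ³
Step 1: J′(2.5) = 62.5; θ₁ = 2.5 − 0.04·62.5 = 0
Step 2: J′(0) = 0; θ₂ = 0 − 0.04·0 = 0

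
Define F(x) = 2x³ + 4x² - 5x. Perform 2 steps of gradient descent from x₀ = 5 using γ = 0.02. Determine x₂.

0.9892

F′(x) = 6x² + 8x - 5
Step 1: F′(5) = 185; x₁ = 5 − 0.02·185 = 1.3
Step 2: F′(1.3) = 15.54; x₂ = 1.3 − 0.02·15.54 = 0.9892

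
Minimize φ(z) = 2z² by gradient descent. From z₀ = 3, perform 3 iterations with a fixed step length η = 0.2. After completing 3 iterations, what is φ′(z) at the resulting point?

0.096

φ′(z) = 4z
z₁ = 3 − 0.2·12 = 0.6
z₂ = 0.6 − 0.2·2.4 = 0.12
z₃ = 0.12 − 0.2·0.48 = 0.024
φ′(z) at (0.024) = 0.096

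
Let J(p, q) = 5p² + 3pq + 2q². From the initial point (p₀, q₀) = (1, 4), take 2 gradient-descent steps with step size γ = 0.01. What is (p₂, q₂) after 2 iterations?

(0.5877, 3.6342)

∇J = (10p + 3q, 3p + 4q)
Step 1: at (1, 4), ∇J = (22, 19) → (1, 4) − 0.01·(22, 19) = (0.78, 3.81)
Step 2: at (0.78, 3.81), ∇J = (19.23, 17.58) → (0.78, 3.81) − 0.01·(19.23, 17.58) = (0.5877, 3.6342)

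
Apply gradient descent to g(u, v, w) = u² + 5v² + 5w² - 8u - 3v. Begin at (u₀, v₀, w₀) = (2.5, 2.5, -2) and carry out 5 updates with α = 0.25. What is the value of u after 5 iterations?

∇g = (2u - 8, 10v - 3, 10w)
(u₁, v₁, w₁) = (2.5, 2.5, -2) − 0.25·(-3, 22, -20) = (3.25, -3, 3)
(u₂, v₂, w₂) = (3.25, -3, 3) − 0.25·(-1.5, -33, 30) = (3.625, 5.25, -4.5)
(u₃, v₃, w₃) = (3.625, 5.25, -4.5) − 0.25·(-0.75, 49.5, -45) = (3.8125, -7.125, 6.75)
(u₄, v₄, w₄) = (3.8125, -7.125, 6.75) − 0.25·(-0.375, -74.25, 67.5) = (3.90625, 11.4375, -10.125)
(u₅, v₅, w₅) = (3.90625, 11.4375, -10.125) − 0.25·(-0.1875, 111.375, -101.25) = (3.953125, -16.40625, 15.1875)
u = 3.953125

3.953125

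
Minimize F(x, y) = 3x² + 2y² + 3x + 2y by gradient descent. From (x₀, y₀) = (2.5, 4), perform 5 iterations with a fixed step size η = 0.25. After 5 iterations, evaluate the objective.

-1.2236328125

∇F = (6x + 3, 4y + 2)
(x₁, y₁) = (2.5, 4) − 0.25·(18, 18) = (-2, -0.5)
(x₂, y₂) = (-2, -0.5) − 0.25·(-9, 0) = (0.25, -0.5)
(x₃, y₃) = (0.25, -0.5) − 0.25·(4.5, 0) = (-0.875, -0.5)
(x₄, y₄) = (-0.875, -0.5) − 0.25·(-2.25, 0) = (-0.3125, -0.5)
(x₅, y₅) = (-0.3125, -0.5) − 0.25·(1.125, 0) = (-0.59375, -0.5)
F(-0.59375, -0.5) = -1.2236328125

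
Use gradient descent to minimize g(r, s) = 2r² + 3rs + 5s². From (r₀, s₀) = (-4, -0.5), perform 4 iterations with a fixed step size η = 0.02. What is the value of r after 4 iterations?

-2.8555312

∇g = (4r + 3s, 3r + 10s)
(r₁, s₁) = (-4, -0.5) − 0.02·(-17.5, -17) = (-3.65, -0.16)
(r₂, s₂) = (-3.65, -0.16) − 0.02·(-15.08, -12.55) = (-3.3484, 0.091)
(r₃, s₃) = (-3.3484, 0.091) − 0.02·(-13.1206, -9.1352) = (-3.085988, 0.273704)
(r₄, s₄) = (-3.085988, 0.273704) − 0.02·(-11.52284, -6.520924) = (-2.8555312, 0.40412248)
r = -2.8555312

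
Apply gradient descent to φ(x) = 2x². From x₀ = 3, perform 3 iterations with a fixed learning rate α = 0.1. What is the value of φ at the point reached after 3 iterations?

0.839808

φ′(x) = 4x
Step 1: φ′(3) = 12; x₁ = 3 − 0.1·12 = 1.8
Step 2: φ′(1.8) = 7.2; x₂ = 1.8 − 0.1·7.2 = 1.08
Step 3: φ′(1.08) = 4.32; x₃ = 1.08 − 0.1·4.32 = 0.648
φ(0.648) = 0.839808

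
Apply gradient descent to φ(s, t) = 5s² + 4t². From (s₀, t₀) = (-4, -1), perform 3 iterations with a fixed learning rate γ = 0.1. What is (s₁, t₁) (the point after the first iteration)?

(0, -0.2)

∇φ = (10s, 8t)
(s₁, t₁) = (-4, -1) − 0.1·(-40, -8) = (0, -0.2)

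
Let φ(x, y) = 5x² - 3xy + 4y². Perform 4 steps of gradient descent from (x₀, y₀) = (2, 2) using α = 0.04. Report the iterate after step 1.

(1.44, 1.6)

∇φ = (10x - 3y, -3x + 8y)
(x₁, y₁) = (2, 2) − 0.04·(14, 10) = (1.44, 1.6)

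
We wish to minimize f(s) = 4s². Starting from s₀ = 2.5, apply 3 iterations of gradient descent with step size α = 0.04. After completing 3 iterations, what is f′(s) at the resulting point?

6.28864

f′(s) = 8s
Step 1: f′(2.5) = 20; s₁ = 2.5 − 0.04·20 = 1.7
Step 2: f′(1.7) = 13.6; s₂ = 1.7 − 0.04·13.6 = 1.156
Step 3: f′(1.156) = 9.248; s₃ = 1.156 − 0.04·9.248 = 0.78608
f′(s) at (0.78608) = 6.28864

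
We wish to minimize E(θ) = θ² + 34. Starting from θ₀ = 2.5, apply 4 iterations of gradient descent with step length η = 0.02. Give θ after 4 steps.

E′(θ) = 2θ
θ₁ = 2.5 − 0.02·5 = 2.4
θ₂ = 2.4 − 0.02·4.8 = 2.304
θ₃ = 2.304 − 0.02·4.608 = 2.21184
θ₄ = 2.21184 − 0.02·4.42368 = 2.1233664

2.1233664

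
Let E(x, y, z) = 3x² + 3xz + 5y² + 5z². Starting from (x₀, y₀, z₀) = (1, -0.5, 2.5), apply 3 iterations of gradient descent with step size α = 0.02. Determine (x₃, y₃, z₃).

(0.372388, -0.256, 1.175)

∇E = (6x + 3z, 10y, 3x + 10z)
(x₁, y₁, z₁) = (1, -0.5, 2.5) − 0.02·(13.5, -5, 28) = (0.73, -0.4, 1.94)
(x₂, y₂, z₂) = (0.73, -0.4, 1.94) − 0.02·(10.2, -4, 21.59) = (0.526, -0.32, 1.5082)
(x₃, y₃, z₃) = (0.526, -0.32, 1.5082) − 0.02·(7.6806, -3.2, 16.66) = (0.372388, -0.256, 1.175)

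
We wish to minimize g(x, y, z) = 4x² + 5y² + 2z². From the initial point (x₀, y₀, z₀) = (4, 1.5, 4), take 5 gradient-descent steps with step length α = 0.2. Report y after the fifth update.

∇g = (8x, 10y, 4z)
(x₁, y₁, z₁) = (4, 1.5, 4) − 0.2·(32, 15, 16) = (-2.4, -1.5, 0.8)
(x₂, y₂, z₂) = (-2.4, -1.5, 0.8) − 0.2·(-19.2, -15, 3.2) = (1.44, 1.5, 0.16)
(x₃, y₃, z₃) = (1.44, 1.5, 0.16) − 0.2·(11.52, 15, 0.64) = (-0.864, -1.5, 0.032)
(x₄, y₄, z₄) = (-0.864, -1.5, 0.032) − 0.2·(-6.912, -15, 0.128) = (0.5184, 1.5, 0.0064)
(x₅, y₅, z₅) = (0.5184, 1.5, 0.0064) − 0.2·(4.1472, 15, 0.0256) = (-0.31104, -1.5, 0.00128)
y = -1.5

-1.5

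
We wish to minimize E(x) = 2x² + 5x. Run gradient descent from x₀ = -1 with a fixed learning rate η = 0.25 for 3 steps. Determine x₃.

-1.25

E′(x) = 4x + 5
Step 1: E′(-1) = 1; x₁ = -1 − 0.25·1 = -1.25
Step 2: E′(-1.25) = 0; x₂ = -1.25 − 0.25·0 = -1.25
Step 3: E′(-1.25) = 0; x₃ = -1.25 − 0.25·0 = -1.25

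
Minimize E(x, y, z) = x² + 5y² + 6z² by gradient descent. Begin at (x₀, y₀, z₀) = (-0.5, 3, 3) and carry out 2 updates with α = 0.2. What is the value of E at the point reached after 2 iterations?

252.4788

∇E = (2x, 10y, 12z)
(x₁, y₁, z₁) = (-0.5, 3, 3) − 0.2·(-1, 30, 36) = (-0.3, -3, -4.2)
(x₂, y₂, z₂) = (-0.3, -3, -4.2) − 0.2·(-0.6, -30, -50.4) = (-0.18, 3, 5.88)
E(-0.18, 3, 5.88) = 252.4788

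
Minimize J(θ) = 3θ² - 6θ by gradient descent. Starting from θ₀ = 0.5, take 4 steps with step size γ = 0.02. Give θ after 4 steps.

J′(θ) = 6θ - 6
θ₁ = 0.5 − 0.02·(-3) = 0.56
θ₂ = 0.56 − 0.02·(-2.64) = 0.6128
θ₃ = 0.6128 − 0.02·(-2.3232) = 0.659264
θ₄ = 0.659264 − 0.02·(-2.044416) = 0.70015232

0.70015232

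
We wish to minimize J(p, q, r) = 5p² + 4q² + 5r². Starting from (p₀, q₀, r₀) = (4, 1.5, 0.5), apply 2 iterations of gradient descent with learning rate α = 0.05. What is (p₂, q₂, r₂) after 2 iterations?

(1, 0.54, 0.125)

∇J = (10p, 8q, 10r)
(p₁, q₁, r₁) = (4, 1.5, 0.5) − 0.05·(40, 12, 5) = (2, 0.9, 0.25)
(p₂, q₂, r₂) = (2, 0.9, 0.25) − 0.05·(20, 7.2, 2.5) = (1, 0.54, 0.125)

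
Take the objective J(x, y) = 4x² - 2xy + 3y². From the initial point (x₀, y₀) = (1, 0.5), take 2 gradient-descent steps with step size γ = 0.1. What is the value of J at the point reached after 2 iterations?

0.162

∇J = (8x - 2y, -2x + 6y)
Step 1: at (1, 0.5), ∇J = (7, 1) → (1, 0.5) − 0.1·(7, 1) = (0.3, 0.4)
Step 2: at (0.3, 0.4), ∇J = (1.6, 1.8) → (0.3, 0.4) − 0.1·(1.6, 1.8) = (0.14, 0.22)
J(0.14, 0.22) = 0.162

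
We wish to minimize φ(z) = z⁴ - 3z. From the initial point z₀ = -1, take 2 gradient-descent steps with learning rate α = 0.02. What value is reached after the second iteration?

φ′(z) = 4z³ - 3
Step 1: φ′(-1) = -7; z₁ = -1 − 0.02·(-7) = -0.86
Step 2: φ′(-0.86) = -5.544224; z₂ = -0.86 − 0.02·(-5.544224) = -0.74911552

-0.74911552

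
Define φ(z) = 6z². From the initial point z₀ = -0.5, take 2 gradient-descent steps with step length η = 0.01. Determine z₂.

φ′(z) = 12z
Step 1: φ′(-0.5) = -6; z₁ = -0.5 − 0.01·(-6) = -0.44
Step 2: φ′(-0.44) = -5.28; z₂ = -0.44 − 0.01·(-5.28) = -0.3872

-0.3872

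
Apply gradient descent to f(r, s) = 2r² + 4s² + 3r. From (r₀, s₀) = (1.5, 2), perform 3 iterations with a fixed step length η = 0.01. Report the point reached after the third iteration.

∇f = (4r + 3, 8s)
Step 1: at (1.5, 2), ∇f = (9, 16) → (1.5, 2) − 0.01·(9, 16) = (1.41, 1.84)
Step 2: at (1.41, 1.84), ∇f = (8.64, 14.72) → (1.41, 1.84) − 0.01·(8.64, 14.72) = (1.3236, 1.6928)
Step 3: at (1.3236, 1.6928), ∇f = (8.2944, 13.5424) → (1.3236, 1.6928) − 0.01·(8.2944, 13.5424) = (1.240656, 1.557376)

(1.240656, 1.557376)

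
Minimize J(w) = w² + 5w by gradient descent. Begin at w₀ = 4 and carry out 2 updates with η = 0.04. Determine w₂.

J′(w) = 2w + 5
Step 1: J′(4) = 13; w₁ = 4 − 0.04·13 = 3.48
Step 2: J′(3.48) = 11.96; w₂ = 3.48 − 0.04·11.96 = 3.0016

3.0016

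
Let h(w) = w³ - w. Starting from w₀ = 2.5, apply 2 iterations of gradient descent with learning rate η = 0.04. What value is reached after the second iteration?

1.445508

h′(w) = 3w² - 1
w₁ = 2.5 − 0.04·17.75 = 1.79
w₂ = 1.79 − 0.04·8.6123 = 1.445508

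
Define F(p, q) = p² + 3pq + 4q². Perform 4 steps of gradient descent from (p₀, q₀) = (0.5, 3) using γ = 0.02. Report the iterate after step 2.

(0.1386, 2.0736)

∇F = (2p + 3q, 3p + 8q)
Step 1: at (0.5, 3), ∇F = (10, 25.5) → (0.5, 3) − 0.02·(10, 25.5) = (0.3, 2.49)
Step 2: at (0.3, 2.49), ∇F = (8.07, 20.82) → (0.3, 2.49) − 0.02·(8.07, 20.82) = (0.1386, 2.0736)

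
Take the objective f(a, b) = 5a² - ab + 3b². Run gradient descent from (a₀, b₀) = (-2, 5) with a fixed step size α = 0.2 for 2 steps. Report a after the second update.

-3.28

∇f = (10a - b, -a + 6b)
Step 1: at (-2, 5), ∇f = (-25, 32) → (-2, 5) − 0.2·(-25, 32) = (3, -1.4)
Step 2: at (3, -1.4), ∇f = (31.4, -11.4) → (3, -1.4) − 0.2·(31.4, -11.4) = (-3.28, 0.88)
a = -3.28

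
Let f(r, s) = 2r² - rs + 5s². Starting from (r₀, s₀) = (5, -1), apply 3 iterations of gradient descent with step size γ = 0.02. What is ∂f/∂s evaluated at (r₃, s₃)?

∇f = (4r - s, -r + 10s)
Step 1: at (5, -1), ∇f = (21, -15) → (5, -1) − 0.02·(21, -15) = (4.58, -0.7)
Step 2: at (4.58, -0.7), ∇f = (19.02, -11.58) → (4.58, -0.7) − 0.02·(19.02, -11.58) = (4.1996, -0.4684)
Step 3: at (4.1996, -0.4684), ∇f = (17.2668, -8.8836) → (4.1996, -0.4684) − 0.02·(17.2668, -8.8836) = (3.854264, -0.290728)
∂f/∂s at (3.854264, -0.290728) = -6.761544

-6.761544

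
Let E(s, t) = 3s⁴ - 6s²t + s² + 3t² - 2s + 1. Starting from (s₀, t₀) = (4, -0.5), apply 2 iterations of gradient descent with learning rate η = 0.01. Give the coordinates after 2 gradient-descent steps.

(3.45095104, 1.411024)

∇E = (12s³ - 12st + 2s - 2, -6s² + 6t)
Step 1: at (4, -0.5), ∇E = (798, -99) → (4, -0.5) − 0.01·(798, -99) = (-3.98, 0.49)
Step 2: at (-3.98, 0.49), ∇E = (-743.095104, -92.1024) → (-3.98, 0.49) − 0.01·(-743.095104, -92.1024) = (3.45095104, 1.411024)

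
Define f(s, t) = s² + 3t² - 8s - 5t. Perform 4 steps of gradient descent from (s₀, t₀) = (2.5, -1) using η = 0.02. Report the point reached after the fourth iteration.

(2.72598016, -0.26610816)

∇f = (2s - 8, 6t - 5)
(s₁, t₁) = (2.5, -1) − 0.02·(-3, -11) = (2.56, -0.78)
(s₂, t₂) = (2.56, -0.78) − 0.02·(-2.88, -9.68) = (2.6176, -0.5864)
(s₃, t₃) = (2.6176, -0.5864) − 0.02·(-2.7648, -8.5184) = (2.672896, -0.416032)
(s₄, t₄) = (2.672896, -0.416032) − 0.02·(-2.654208, -7.496192) = (2.72598016, -0.26610816)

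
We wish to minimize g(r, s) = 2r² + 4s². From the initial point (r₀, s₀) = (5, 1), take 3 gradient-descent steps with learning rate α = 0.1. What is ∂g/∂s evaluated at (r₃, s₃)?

0.064

∇g = (4r, 8s)
Step 1: at (5, 1), ∇g = (20, 8) → (5, 1) − 0.1·(20, 8) = (3, 0.2)
Step 2: at (3, 0.2), ∇g = (12, 1.6) → (3, 0.2) − 0.1·(12, 1.6) = (1.8, 0.04)
Step 3: at (1.8, 0.04), ∇g = (7.2, 0.32) → (1.8, 0.04) − 0.1·(7.2, 0.32) = (1.08, 0.008)
∂g/∂s at (1.08, 0.008) = 0.064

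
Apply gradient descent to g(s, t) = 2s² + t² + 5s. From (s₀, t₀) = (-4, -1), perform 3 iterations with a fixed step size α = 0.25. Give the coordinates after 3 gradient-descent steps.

(-1.25, -0.125)

∇g = (4s + 5, 2t)
(s₁, t₁) = (-4, -1) − 0.25·(-11, -2) = (-1.25, -0.5)
(s₂, t₂) = (-1.25, -0.5) − 0.25·(0, -1) = (-1.25, -0.25)
(s₃, t₃) = (-1.25, -0.25) − 0.25·(0, -0.5) = (-1.25, -0.125)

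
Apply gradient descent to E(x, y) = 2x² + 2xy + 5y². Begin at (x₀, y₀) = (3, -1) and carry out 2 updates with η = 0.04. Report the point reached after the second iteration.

(2.2512, -0.712)

∇E = (4x + 2y, 2x + 10y)
Step 1: at (3, -1), ∇E = (10, -4) → (3, -1) − 0.04·(10, -4) = (2.6, -0.84)
Step 2: at (2.6, -0.84), ∇E = (8.72, -3.2) → (2.6, -0.84) − 0.04·(8.72, -3.2) = (2.2512, -0.712)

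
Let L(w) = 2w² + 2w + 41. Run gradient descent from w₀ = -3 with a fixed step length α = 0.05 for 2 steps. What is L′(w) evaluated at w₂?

-6.4

L′(w) = 4w + 2
w₁ = -3 − 0.05·(-10) = -2.5
w₂ = -2.5 − 0.05·(-8) = -2.1
L′(w) at (-2.1) = -6.4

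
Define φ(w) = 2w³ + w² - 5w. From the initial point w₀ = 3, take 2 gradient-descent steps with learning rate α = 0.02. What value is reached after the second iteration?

φ′(w) = 6w² + 2w - 5
w₁ = 3 − 0.02·55 = 1.9
w₂ = 1.9 − 0.02·20.46 = 1.4908

1.4908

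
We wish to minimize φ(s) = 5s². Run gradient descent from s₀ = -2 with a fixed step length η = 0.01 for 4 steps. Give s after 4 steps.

-1.3122

φ′(s) = 10s
Step 1: φ′(-2) = -20; s₁ = -2 − 0.01·(-20) = -1.8
Step 2: φ′(-1.8) = -18; s₂ = -1.8 − 0.01·(-18) = -1.62
Step 3: φ′(-1.62) = -16.2; s₃ = -1.62 − 0.01·(-16.2) = -1.458
Step 4: φ′(-1.458) = -14.58; s₄ = -1.458 − 0.01·(-14.58) = -1.3122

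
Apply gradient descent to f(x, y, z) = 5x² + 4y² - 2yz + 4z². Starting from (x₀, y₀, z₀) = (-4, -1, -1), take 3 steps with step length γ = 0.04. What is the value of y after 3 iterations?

-0.438976

∇f = (10x, 8y - 2z, -2y + 8z)
(x₁, y₁, z₁) = (-4, -1, -1) − 0.04·(-40, -6, -6) = (-2.4, -0.76, -0.76)
(x₂, y₂, z₂) = (-2.4, -0.76, -0.76) − 0.04·(-24, -4.56, -4.56) = (-1.44, -0.5776, -0.5776)
(x₃, y₃, z₃) = (-1.44, -0.5776, -0.5776) − 0.04·(-14.4, -3.4656, -3.4656) = (-0.864, -0.438976, -0.438976)
y = -0.438976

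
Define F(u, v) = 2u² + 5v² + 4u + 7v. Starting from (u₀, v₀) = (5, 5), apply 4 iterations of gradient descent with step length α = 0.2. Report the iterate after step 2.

(-0.76, 5)

∇F = (4u + 4, 10v + 7)
(u₁, v₁) = (5, 5) − 0.2·(24, 57) = (0.2, -6.4)
(u₂, v₂) = (0.2, -6.4) − 0.2·(4.8, -57) = (-0.76, 5)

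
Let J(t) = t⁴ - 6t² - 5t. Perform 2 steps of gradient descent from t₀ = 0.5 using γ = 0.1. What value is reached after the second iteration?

J′(t) = 4t³ - 12t - 5
t₁ = 0.5 − 0.1·(-10.5) = 1.55
t₂ = 1.55 − 0.1·(-8.7045) = 2.42045

2.42045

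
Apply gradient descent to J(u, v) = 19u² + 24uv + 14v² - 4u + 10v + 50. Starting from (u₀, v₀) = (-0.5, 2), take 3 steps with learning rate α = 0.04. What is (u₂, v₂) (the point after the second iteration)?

(1.0936, 1.0592)

∇J = (38u + 24v - 4, 24u + 28v + 10)
Step 1: at (-0.5, 2), ∇J = (25, 54) → (-0.5, 2) − 0.04·(25, 54) = (-1.5, -0.16)
Step 2: at (-1.5, -0.16), ∇J = (-64.84, -30.48) → (-1.5, -0.16) − 0.04·(-64.84, -30.48) = (1.0936, 1.0592)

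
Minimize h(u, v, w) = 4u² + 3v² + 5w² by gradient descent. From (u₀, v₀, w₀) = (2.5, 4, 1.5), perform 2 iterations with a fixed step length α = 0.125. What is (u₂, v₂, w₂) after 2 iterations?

(0, 0.25, 0.09375)

∇h = (8u, 6v, 10w)
(u₁, v₁, w₁) = (2.5, 4, 1.5) − 0.125·(20, 24, 15) = (0, 1, -0.375)
(u₂, v₂, w₂) = (0, 1, -0.375) − 0.125·(0, 6, -3.75) = (0, 0.25, 0.09375)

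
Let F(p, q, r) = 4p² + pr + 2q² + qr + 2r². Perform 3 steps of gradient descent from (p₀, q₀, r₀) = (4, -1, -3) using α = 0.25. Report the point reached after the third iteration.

∇F = (8p + r, 4q + r, p + q + 4r)
Step 1: at (4, -1, -3), ∇F = (29, -7, -9) → (4, -1, -3) − 0.25·(29, -7, -9) = (-3.25, 0.75, -0.75)
Step 2: at (-3.25, 0.75, -0.75), ∇F = (-26.75, 2.25, -5.5) → (-3.25, 0.75, -0.75) − 0.25·(-26.75, 2.25, -5.5) = (3.4375, 0.1875, 0.625)
Step 3: at (3.4375, 0.1875, 0.625), ∇F = (28.125, 1.375, 6.125) → (3.4375, 0.1875, 0.625) − 0.25·(28.125, 1.375, 6.125) = (-3.59375, -0.15625, -0.90625)

(-3.59375, -0.15625, -0.90625)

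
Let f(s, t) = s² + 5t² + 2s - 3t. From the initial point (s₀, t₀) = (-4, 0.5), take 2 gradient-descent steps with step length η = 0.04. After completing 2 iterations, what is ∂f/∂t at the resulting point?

0.72

∇f = (2s + 2, 10t - 3)
(s₁, t₁) = (-4, 0.5) − 0.04·(-6, 2) = (-3.76, 0.42)
(s₂, t₂) = (-3.76, 0.42) − 0.04·(-5.52, 1.2) = (-3.5392, 0.372)
∂f/∂t at (-3.5392, 0.372) = 0.72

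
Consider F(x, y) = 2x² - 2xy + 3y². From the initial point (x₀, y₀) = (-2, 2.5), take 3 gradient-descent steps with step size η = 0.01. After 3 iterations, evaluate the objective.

23.460100246

∇F = (4x - 2y, -2x + 6y)
(x₁, y₁) = (-2, 2.5) − 0.01·(-13, 19) = (-1.87, 2.31)
(x₂, y₂) = (-1.87, 2.31) − 0.01·(-12.1, 17.6) = (-1.749, 2.134)
(x₃, y₃) = (-1.749, 2.134) − 0.01·(-11.264, 16.302) = (-1.63636, 1.97098)
F(-1.63636, 1.97098) = 23.460100246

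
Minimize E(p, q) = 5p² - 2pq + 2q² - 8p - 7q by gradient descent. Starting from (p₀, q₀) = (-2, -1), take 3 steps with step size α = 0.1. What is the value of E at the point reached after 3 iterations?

-10.993024

∇E = (10p - 2q - 8, -2p + 4q - 7)
(p₁, q₁) = (-2, -1) − 0.1·(-26, -7) = (0.6, -0.3)
(p₂, q₂) = (0.6, -0.3) − 0.1·(-1.4, -9.4) = (0.74, 0.64)
(p₃, q₃) = (0.74, 0.64) − 0.1·(-1.88, -5.92) = (0.928, 1.232)
E(0.928, 1.232) = -10.993024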